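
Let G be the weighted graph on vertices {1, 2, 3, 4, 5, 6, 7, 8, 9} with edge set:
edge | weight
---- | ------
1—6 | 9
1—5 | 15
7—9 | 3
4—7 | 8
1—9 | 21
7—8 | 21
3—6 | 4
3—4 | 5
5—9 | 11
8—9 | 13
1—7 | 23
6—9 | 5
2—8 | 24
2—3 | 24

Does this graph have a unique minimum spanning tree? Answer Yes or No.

No

Sort edges by weight, then run Kruskal:
7—9 (3): add — endpoints in different components.
3—6 (4): add — endpoints in different components.
3—4 (5): add — endpoints in different components.
6—9 (5): add — endpoints in different components.
4—7 (8): skip — 4 and 7 already connected.
1—6 (9): add — endpoints in different components.
5—9 (11): add — endpoints in different components.
8—9 (13): add — endpoints in different components.
1—5 (15): skip — 1 and 5 already connected.
1—9 (21): skip — 1 and 9 already connected.
7—8 (21): skip — 7 and 8 already connected.
1—7 (23): skip — 1 and 7 already connected.
2—3 (24): add — endpoints in different components.
Non-tree edge 2—8 has weight 24, equal to the heaviest edge on its tree cycle — swapping gives another MST of the same weight. Not unique.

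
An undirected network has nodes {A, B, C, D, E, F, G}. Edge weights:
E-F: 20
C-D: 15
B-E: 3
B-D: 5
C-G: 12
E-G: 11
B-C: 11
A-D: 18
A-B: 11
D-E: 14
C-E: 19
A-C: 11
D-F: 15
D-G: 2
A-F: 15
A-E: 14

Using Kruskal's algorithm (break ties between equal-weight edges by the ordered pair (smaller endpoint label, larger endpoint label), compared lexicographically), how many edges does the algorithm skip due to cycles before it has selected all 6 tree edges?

Sort edges by weight, then run Kruskal:
D-G (2): add. Components now {A} {B} {C} {D,G} {E} {F}
B-E (3): add. Components now {A} {B,E} {C} {D,G} {F}
B-D (5): add. Components now {A} {B,D,E,G} {C} {F}
A-B (11): add. Components now {A,B,D,E,G} {C} {F}
A-C (11): add. Components now {A,B,C,D,E,G} {F}
B-C (11): skip — B and C already connected.
E-G (11): skip — E and G already connected.
C-G (12): skip — C and G already connected.
A-E (14): skip — A and E already connected.
D-E (14): skip — D and E already connected.
A-F (15): add. Components now {A,B,C,D,E,F,G}
Edges rejected before the tree was complete: 5.

5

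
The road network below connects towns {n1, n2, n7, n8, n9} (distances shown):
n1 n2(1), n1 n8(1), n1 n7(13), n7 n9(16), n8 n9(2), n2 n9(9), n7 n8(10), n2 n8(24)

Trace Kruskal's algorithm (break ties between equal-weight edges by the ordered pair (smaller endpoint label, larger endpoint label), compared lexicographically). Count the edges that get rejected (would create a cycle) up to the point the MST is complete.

Kruskal's algorithm — process edges by increasing weight (ties by edge label):
n1 n2 (1): add — endpoints in different components.
n1 n8 (1): add — endpoints in different components.
n8 n9 (2): add — endpoints in different components.
n2 n9 (9): skip — n2 and n9 already connected.
n7 n8 (10): add — endpoints in different components.
Edges rejected before the tree was complete: 1.

1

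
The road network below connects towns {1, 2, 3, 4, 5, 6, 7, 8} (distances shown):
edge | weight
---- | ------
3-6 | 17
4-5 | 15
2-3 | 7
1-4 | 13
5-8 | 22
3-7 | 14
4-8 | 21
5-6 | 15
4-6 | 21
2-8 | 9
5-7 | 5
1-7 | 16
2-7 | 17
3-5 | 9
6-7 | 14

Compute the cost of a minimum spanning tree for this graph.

72

Sort edges by weight, then run Kruskal:
5-7 (5): add — endpoints in different components.
2-3 (7): add — endpoints in different components.
2-8 (9): add — endpoints in different components.
3-5 (9): add — endpoints in different components.
1-4 (13): add — endpoints in different components.
3-7 (14): skip — 3 and 7 already connected.
6-7 (14): add — endpoints in different components.
4-5 (15): add — endpoints in different components.
MST edges: 5-7, 2-3, 2-8, 3-5, 1-4, 6-7, 4-5; total weight 5+7+9+9+13+14+15 = 72.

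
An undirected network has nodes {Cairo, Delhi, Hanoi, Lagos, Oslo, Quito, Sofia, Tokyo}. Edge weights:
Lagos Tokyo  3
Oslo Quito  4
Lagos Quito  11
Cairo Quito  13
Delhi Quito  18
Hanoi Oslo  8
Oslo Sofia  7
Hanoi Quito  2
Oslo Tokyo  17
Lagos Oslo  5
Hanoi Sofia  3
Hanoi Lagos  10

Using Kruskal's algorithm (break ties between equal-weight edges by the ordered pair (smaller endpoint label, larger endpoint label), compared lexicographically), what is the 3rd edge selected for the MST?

Sort edges by weight, then run Kruskal:
Hanoi Quito (2): add — endpoints in different components.
Hanoi Sofia (3): add — endpoints in different components.
Lagos Tokyo (3): add — endpoints in different components.
Oslo Quito (4): add — endpoints in different components.
Lagos Oslo (5): add — endpoints in different components.
Oslo Sofia (7): skip — Oslo and Sofia already connected.
Hanoi Oslo (8): skip — Hanoi and Oslo already connected.
Hanoi Lagos (10): skip — Hanoi and Lagos already connected.
Lagos Quito (11): skip — Quito and Lagos already connected.
Cairo Quito (13): add — endpoints in different components.
Oslo Tokyo (17): skip — Tokyo and Oslo already connected.
Delhi Quito (18): add — endpoints in different components.
The 3rd edge added is Lagos Tokyo.

Lagos-Tokyo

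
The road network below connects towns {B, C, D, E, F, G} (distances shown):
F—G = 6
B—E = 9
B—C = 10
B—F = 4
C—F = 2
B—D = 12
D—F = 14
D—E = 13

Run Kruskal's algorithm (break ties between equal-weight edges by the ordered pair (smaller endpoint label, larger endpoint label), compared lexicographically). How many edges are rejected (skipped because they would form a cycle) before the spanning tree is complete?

1

Kruskal's algorithm — process edges by increasing weight (ties by edge label):
C—F (2): add — endpoints in different components.
B—F (4): add — endpoints in different components.
F—G (6): add — endpoints in different components.
B—E (9): add — endpoints in different components.
B—C (10): skip — B and C already connected.
B—D (12): add — endpoints in different components.
Edges rejected before the tree was complete: 1.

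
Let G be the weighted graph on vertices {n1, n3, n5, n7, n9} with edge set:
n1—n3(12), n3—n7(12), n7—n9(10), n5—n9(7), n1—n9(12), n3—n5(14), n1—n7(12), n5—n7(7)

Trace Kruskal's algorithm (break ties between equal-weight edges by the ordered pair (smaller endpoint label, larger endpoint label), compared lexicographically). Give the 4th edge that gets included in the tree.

n1-n7

Kruskal: consider edges lightest-first.
n5—n7 (7): add — endpoints in different components.
n5—n9 (7): add — endpoints in different components.
n7—n9 (10): skip — n7 and n9 already connected.
n1—n3 (12): add — endpoints in different components.
n1—n7 (12): add — endpoints in different components.
The 4th edge added is n1—n7.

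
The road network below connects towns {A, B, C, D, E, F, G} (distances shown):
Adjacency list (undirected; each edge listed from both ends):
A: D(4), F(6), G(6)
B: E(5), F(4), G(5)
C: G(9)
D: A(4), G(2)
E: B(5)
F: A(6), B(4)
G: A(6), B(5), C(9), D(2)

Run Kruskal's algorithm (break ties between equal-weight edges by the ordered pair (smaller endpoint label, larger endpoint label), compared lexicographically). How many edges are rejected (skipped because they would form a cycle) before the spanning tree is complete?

2

Sort edges by weight, then run Kruskal:
D–G (2): add — endpoints in different components.
A–D (4): add — endpoints in different components.
B–F (4): add — endpoints in different components.
B–E (5): add — endpoints in different components.
B–G (5): add — endpoints in different components.
A–F (6): skip — A and F already connected.
A–G (6): skip — A and G already connected.
C–G (9): add — endpoints in different components.
Edges rejected before the tree was complete: 2.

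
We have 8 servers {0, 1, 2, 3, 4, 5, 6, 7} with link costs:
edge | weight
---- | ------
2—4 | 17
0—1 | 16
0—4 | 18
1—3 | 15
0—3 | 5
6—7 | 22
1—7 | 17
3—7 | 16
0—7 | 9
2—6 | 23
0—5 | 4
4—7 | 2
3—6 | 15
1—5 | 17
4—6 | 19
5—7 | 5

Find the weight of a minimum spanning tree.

Prim's algorithm from 3:
Step 1: cheapest edge leaving the tree is 0—3 (5); add 0.
Step 2: cheapest edge leaving the tree is 0—5 (4); add 5.
Step 3: cheapest edge leaving the tree is 5—7 (5); add 7.
Step 4: cheapest edge leaving the tree is 4—7 (2); add 4.
Step 5: cheapest edge leaving the tree is 1—3 (15); add 1.
Step 6: cheapest edge leaving the tree is 3—6 (15); add 6.
Step 7: cheapest edge leaving the tree is 2—4 (17); add 2.
MST edges: 0—3, 0—5, 5—7, 4—7, 1—3, 3—6, 2—4; total weight 5+4+5+2+15+15+17 = 63.

63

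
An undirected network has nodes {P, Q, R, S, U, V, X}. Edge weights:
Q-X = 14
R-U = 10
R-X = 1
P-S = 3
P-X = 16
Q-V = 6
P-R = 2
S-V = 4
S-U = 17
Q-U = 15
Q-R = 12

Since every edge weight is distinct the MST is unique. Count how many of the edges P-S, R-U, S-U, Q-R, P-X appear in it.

Sort edges by weight, then run Kruskal:
R-X (1): add. Components now {U} {S} {R,X} {V} {P} {Q}
P-R (2): add. Components now {U} {S} {P,R,X} {V} {Q}
P-S (3): add. Components now {U} {P,R,S,X} {V} {Q}
S-V (4): add. Components now {U} {P,R,S,V,X} {Q}
Q-V (6): add. Components now {U} {P,Q,R,S,V,X}
R-U (10): add. Components now {P,Q,R,S,U,V,X}
MST edge set: {R-X, P-R, P-S, S-V, Q-V, R-U}.
Of the listed edges, {P-S, R-U} are in the MST → 2.

2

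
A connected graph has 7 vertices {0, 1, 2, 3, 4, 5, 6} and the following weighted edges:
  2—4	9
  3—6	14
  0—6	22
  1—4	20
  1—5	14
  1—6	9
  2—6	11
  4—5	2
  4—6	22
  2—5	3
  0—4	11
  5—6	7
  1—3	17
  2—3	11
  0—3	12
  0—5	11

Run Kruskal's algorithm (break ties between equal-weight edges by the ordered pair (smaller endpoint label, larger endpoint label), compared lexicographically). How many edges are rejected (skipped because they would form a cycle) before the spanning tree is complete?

Sort edges by weight, then run Kruskal:
4—5 (2): add — endpoints in different components.
2—5 (3): add — endpoints in different components.
5—6 (7): add — endpoints in different components.
1—6 (9): add — endpoints in different components.
2—4 (9): skip — 2 and 4 already connected.
0—4 (11): add — endpoints in different components.
0—5 (11): skip — 0 and 5 already connected.
2—3 (11): add — endpoints in different components.
Edges rejected before the tree was complete: 2.

2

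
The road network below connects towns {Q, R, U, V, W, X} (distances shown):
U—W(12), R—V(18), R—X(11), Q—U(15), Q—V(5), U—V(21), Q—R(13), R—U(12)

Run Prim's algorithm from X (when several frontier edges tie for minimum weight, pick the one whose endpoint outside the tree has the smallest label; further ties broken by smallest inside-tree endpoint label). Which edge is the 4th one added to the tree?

Prim's algorithm from X:
Step 1: frontier [R—X 11] → take R—X (11); add R.
Step 2: frontier [R—U 12, Q—R 13, R—V 18] → take R—U (12); add U.
Step 3: frontier [Q—R 13, R—V 18, U—W 12, Q—U 15, U—V 21] → take U—W (12); add W.
Step 4: frontier [Q—R 13, R—V 18, Q—U 15, U—V 21] → take Q—R (13); add Q.
Step 5: frontier [Q—V 5, R—V 18, U—V 21] → take Q—V (5); add V.
The 4th edge added is Q—R.

Q-R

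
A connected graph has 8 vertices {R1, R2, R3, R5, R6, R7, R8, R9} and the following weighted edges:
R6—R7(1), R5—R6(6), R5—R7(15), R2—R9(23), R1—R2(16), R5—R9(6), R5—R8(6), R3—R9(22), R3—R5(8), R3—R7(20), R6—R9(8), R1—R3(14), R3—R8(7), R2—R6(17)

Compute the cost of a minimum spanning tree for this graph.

Sort edges by weight, then run Kruskal:
R6—R7 (1): add — endpoints in different components.
R5—R6 (6): add — endpoints in different components.
R5—R8 (6): add — endpoints in different components.
R5—R9 (6): add — endpoints in different components.
R3—R8 (7): add — endpoints in different components.
R3—R5 (8): skip — R3 and R5 already connected.
R6—R9 (8): skip — R9 and R6 already connected.
R1—R3 (14): add — endpoints in different components.
R5—R7 (15): skip — R7 and R5 already connected.
R1—R2 (16): add — endpoints in different components.
MST edges: R6—R7, R5—R6, R5—R8, R5—R9, R3—R8, R1—R3, R1—R2; total weight 1+6+6+6+7+14+16 = 56.

56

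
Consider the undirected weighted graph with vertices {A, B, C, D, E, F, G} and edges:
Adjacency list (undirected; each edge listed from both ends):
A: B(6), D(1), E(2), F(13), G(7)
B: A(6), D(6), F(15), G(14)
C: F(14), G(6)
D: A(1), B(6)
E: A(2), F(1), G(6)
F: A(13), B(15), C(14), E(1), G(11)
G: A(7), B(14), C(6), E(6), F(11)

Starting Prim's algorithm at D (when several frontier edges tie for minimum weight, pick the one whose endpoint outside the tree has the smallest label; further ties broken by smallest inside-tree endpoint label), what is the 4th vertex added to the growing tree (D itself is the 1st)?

F

Grow the tree from D using Prim:
Step 1: cheapest edge leaving the tree is A–D (1); add A.
Step 2: cheapest edge leaving the tree is A–E (2); add E.
Step 3: cheapest edge leaving the tree is E–F (1); add F.
Step 4: cheapest edge leaving the tree is A–B (6); add B.
Step 5: cheapest edge leaving the tree is E–G (6); add G.
Step 6: cheapest edge leaving the tree is C–G (6); add C.
Vertex order: D, A, E, F, B, G, C. The 4th vertex is F.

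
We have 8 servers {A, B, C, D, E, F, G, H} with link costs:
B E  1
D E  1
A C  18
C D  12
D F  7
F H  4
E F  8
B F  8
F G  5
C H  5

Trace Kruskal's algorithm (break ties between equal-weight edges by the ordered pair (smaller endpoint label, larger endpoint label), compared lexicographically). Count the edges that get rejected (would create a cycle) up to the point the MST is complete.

Kruskal's algorithm — process edges by increasing weight (ties by edge label):
B E (1): add — endpoints in different components.
D E (1): add — endpoints in different components.
F H (4): add — endpoints in different components.
C H (5): add — endpoints in different components.
F G (5): add — endpoints in different components.
D F (7): add — endpoints in different components.
B F (8): skip — B and F already connected.
E F (8): skip — E and F already connected.
C D (12): skip — C and D already connected.
A C (18): add — endpoints in different components.
Edges rejected before the tree was complete: 3.

3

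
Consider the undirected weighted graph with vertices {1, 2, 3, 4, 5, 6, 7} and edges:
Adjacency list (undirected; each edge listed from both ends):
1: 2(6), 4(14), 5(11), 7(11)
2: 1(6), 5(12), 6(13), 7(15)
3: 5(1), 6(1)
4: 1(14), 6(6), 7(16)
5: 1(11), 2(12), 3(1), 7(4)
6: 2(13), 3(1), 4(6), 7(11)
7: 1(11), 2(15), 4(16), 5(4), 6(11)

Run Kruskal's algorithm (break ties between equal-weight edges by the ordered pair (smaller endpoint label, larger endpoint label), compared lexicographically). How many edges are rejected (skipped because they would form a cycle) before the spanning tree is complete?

0

Kruskal: consider edges lightest-first.
3-5 (1): add. Components now {1} {2} {3,5} {4} {6} {7}
3-6 (1): add. Components now {1} {2} {3,5,6} {4} {7}
5-7 (4): add. Components now {1} {2} {3,5,6,7} {4}
1-2 (6): add. Components now {1,2} {3,5,6,7} {4}
4-6 (6): add. Components now {1,2} {3,4,5,6,7}
1-5 (11): add. Components now {1,2,3,4,5,6,7}
Edges rejected before the tree was complete: 0.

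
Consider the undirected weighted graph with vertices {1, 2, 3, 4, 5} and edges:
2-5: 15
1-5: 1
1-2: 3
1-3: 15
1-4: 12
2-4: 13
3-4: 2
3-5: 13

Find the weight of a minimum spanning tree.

Prim, starting at 4.
Step 1: cheapest edge leaving the tree is 3-4 (2); add 3.
Step 2: cheapest edge leaving the tree is 1-4 (12); add 1.
Step 3: cheapest edge leaving the tree is 1-5 (1); add 5.
Step 4: cheapest edge leaving the tree is 1-2 (3); add 2.
MST edges: 3-4, 1-4, 1-5, 1-2; total weight 2+12+1+3 = 18.

18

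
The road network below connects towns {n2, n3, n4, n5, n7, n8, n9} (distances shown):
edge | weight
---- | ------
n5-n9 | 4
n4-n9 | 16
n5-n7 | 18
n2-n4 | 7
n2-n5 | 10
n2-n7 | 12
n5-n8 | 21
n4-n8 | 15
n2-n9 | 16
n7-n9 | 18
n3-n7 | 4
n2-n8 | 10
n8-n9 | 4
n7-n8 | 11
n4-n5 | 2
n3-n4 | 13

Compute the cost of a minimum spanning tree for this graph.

Sort edges by weight, then run Kruskal:
n4-n5 (2): add — endpoints in different components.
n3-n7 (4): add — endpoints in different components.
n5-n9 (4): add — endpoints in different components.
n8-n9 (4): add — endpoints in different components.
n2-n4 (7): add — endpoints in different components.
n2-n5 (10): skip — n5 and n2 already connected.
n2-n8 (10): skip — n8 and n2 already connected.
n7-n8 (11): add — endpoints in different components.
MST edges: n4-n5, n3-n7, n5-n9, n8-n9, n2-n4, n7-n8; total weight 2+4+4+4+7+11 = 32.

32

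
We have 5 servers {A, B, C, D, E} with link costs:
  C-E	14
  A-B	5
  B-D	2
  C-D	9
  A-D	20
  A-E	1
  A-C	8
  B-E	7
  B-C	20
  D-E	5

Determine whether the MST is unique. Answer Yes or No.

Sort edges by weight, then run Kruskal:
A-E (1): add. Components now {A,E} {B} {C} {D}
B-D (2): add. Components now {A,E} {B,D} {C}
A-B (5): add. Components now {A,B,D,E} {C}
D-E (5): skip — D and E already connected.
B-E (7): skip — B and E already connected.
A-C (8): add. Components now {A,B,C,D,E}
Non-tree edge D-E has weight 5, equal to the heaviest edge on its tree cycle — swapping gives another MST of the same weight. Not unique.

No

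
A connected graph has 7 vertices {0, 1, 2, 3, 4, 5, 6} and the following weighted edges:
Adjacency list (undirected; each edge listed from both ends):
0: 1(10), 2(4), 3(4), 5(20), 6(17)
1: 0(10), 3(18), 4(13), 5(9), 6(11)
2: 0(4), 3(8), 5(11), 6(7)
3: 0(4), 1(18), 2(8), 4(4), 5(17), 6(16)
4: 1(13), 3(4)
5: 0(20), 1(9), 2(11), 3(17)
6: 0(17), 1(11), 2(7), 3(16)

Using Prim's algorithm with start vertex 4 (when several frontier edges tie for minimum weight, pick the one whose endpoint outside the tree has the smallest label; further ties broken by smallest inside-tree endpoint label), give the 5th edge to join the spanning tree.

0-1

Prim's algorithm from 4:
Step 1: cheapest edge leaving the tree is 3–4 (4); add 3.
Step 2: cheapest edge leaving the tree is 0–3 (4); add 0.
Step 3: cheapest edge leaving the tree is 0–2 (4); add 2.
Step 4: cheapest edge leaving the tree is 2–6 (7); add 6.
Step 5: cheapest edge leaving the tree is 0–1 (10); add 1.
Step 6: cheapest edge leaving the tree is 1–5 (9); add 5.
The 5th edge added is 0–1.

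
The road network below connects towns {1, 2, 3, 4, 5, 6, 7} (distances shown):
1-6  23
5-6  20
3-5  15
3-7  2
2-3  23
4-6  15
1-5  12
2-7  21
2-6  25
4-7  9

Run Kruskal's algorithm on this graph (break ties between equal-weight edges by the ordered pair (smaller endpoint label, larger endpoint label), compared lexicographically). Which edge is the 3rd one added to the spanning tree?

Kruskal: consider edges lightest-first.
3-7 (2): add. Components now {1} {2} {3,7} {4} {5} {6}
4-7 (9): add. Components now {1} {2} {3,4,7} {5} {6}
1-5 (12): add. Components now {1,5} {2} {3,4,7} {6}
3-5 (15): add. Components now {1,3,4,5,7} {2} {6}
4-6 (15): add. Components now {1,3,4,5,6,7} {2}
5-6 (20): skip — 5 and 6 already connected.
2-7 (21): add. Components now {1,2,3,4,5,6,7}
The 3rd edge added is 1-5.

1-5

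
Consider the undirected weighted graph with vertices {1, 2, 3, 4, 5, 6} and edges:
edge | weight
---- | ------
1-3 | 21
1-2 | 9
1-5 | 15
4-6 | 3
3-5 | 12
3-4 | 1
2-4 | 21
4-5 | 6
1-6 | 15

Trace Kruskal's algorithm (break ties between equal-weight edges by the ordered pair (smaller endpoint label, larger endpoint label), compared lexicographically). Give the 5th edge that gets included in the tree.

1-5

Kruskal's algorithm — process edges by increasing weight (ties by edge label):
3-4 (1): add — endpoints in different components.
4-6 (3): add — endpoints in different components.
4-5 (6): add — endpoints in different components.
1-2 (9): add — endpoints in different components.
3-5 (12): skip — 3 and 5 already connected.
1-5 (15): add — endpoints in different components.
The 5th edge added is 1-5.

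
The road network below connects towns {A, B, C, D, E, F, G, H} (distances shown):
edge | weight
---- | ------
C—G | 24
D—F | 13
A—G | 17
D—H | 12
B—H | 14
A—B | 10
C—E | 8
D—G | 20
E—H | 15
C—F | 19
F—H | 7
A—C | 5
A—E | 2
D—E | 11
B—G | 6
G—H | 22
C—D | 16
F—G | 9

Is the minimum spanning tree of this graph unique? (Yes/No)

Yes

Kruskal: consider edges lightest-first.
A—E (2): add — endpoints in different components.
A—C (5): add — endpoints in different components.
B—G (6): add — endpoints in different components.
F—H (7): add — endpoints in different components.
C—E (8): skip — C and E already connected.
F—G (9): add — endpoints in different components.
A—B (10): add — endpoints in different components.
D—E (11): add — endpoints in different components.
Every non-tree edge has weight strictly greater than the heaviest edge on the tree path between its endpoints, so the MST is unique.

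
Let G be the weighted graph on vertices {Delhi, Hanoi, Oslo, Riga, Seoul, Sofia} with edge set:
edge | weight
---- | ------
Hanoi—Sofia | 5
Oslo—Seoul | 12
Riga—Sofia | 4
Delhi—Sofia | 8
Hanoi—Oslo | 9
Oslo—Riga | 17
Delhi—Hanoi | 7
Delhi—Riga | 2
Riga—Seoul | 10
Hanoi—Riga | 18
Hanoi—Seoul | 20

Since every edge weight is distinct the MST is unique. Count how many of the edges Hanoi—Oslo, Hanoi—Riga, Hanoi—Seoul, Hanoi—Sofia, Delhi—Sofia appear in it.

2

Kruskal: consider edges lightest-first.
Delhi—Riga (2): add. Components now {Hanoi} {Oslo} {Delhi,Riga} {Sofia} {Seoul}
Riga—Sofia (4): add. Components now {Hanoi} {Oslo} {Delhi,Riga,Sofia} {Seoul}
Hanoi—Sofia (5): add. Components now {Delhi,Hanoi,Riga,Sofia} {Oslo} {Seoul}
Delhi—Hanoi (7): skip — Hanoi and Delhi already connected.
Delhi—Sofia (8): skip — Sofia and Delhi already connected.
Hanoi—Oslo (9): add. Components now {Delhi,Hanoi,Oslo,Riga,Sofia} {Seoul}
Riga—Seoul (10): add. Components now {Delhi,Hanoi,Oslo,Riga,Seoul,Sofia}
MST edge set: {Delhi—Riga, Riga—Sofia, Hanoi—Sofia, Hanoi—Oslo, Riga—Seoul}.
Of the listed edges, {Hanoi—Oslo, Hanoi—Sofia} are in the MST → 2.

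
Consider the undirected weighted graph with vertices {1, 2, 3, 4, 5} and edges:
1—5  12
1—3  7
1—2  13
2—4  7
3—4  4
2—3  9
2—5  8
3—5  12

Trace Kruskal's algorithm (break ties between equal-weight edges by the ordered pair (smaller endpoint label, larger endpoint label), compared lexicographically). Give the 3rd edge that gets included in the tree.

2-4

Kruskal's algorithm — process edges by increasing weight (ties by edge label):
3—4 (4): add. Components now {1} {2} {3,4} {5}
1—3 (7): add. Components now {1,3,4} {2} {5}
2—4 (7): add. Components now {1,2,3,4} {5}
2—5 (8): add. Components now {1,2,3,4,5}
The 3rd edge added is 2—4.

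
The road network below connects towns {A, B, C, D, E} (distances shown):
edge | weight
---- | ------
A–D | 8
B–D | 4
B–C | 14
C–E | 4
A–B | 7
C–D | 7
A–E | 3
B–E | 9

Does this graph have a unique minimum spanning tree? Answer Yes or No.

No

Kruskal: consider edges lightest-first.
A–E (3): add. Components now {A,E} {B} {C} {D}
B–D (4): add. Components now {A,E} {B,D} {C}
C–E (4): add. Components now {A,C,E} {B,D}
A–B (7): add. Components now {A,B,C,D,E}
Non-tree edge C–D has weight 7, equal to the heaviest edge on its tree cycle — swapping gives another MST of the same weight. Not unique.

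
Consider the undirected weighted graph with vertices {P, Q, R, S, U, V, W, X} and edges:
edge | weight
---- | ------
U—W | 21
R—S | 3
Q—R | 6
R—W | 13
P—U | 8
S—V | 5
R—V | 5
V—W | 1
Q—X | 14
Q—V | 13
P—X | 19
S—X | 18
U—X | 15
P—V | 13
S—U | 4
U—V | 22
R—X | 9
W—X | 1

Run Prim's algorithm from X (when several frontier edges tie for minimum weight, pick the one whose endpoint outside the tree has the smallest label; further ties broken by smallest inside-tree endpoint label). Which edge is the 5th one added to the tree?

Prim, starting at X.
Step 1: cheapest edge leaving the tree is W—X (1); add W.
Step 2: cheapest edge leaving the tree is V—W (1); add V.
Step 3: cheapest edge leaving the tree is R—V (5); add R.
Step 4: cheapest edge leaving the tree is R—S (3); add S.
Step 5: cheapest edge leaving the tree is S—U (4); add U.
Step 6: cheapest edge leaving the tree is Q—R (6); add Q.
Step 7: cheapest edge leaving the tree is P—U (8); add P.
The 5th edge added is S—U.

S-U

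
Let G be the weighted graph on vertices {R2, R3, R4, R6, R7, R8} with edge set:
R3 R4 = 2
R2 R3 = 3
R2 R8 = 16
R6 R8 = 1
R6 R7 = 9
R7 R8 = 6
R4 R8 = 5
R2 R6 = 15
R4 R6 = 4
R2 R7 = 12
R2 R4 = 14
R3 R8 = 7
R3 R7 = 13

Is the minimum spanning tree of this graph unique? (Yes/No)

Yes

Kruskal's algorithm — process edges by increasing weight (ties by edge label):
R6 R8 (1): add. Components now {R3} {R7} {R6,R8} {R4} {R2}
R3 R4 (2): add. Components now {R3,R4} {R7} {R6,R8} {R2}
R2 R3 (3): add. Components now {R2,R3,R4} {R7} {R6,R8}
R4 R6 (4): add. Components now {R2,R3,R4,R6,R8} {R7}
R4 R8 (5): skip — R4 and R8 already connected.
R7 R8 (6): add. Components now {R2,R3,R4,R6,R7,R8}
Every non-tree edge has weight strictly greater than the heaviest edge on the tree path between its endpoints, so the MST is unique.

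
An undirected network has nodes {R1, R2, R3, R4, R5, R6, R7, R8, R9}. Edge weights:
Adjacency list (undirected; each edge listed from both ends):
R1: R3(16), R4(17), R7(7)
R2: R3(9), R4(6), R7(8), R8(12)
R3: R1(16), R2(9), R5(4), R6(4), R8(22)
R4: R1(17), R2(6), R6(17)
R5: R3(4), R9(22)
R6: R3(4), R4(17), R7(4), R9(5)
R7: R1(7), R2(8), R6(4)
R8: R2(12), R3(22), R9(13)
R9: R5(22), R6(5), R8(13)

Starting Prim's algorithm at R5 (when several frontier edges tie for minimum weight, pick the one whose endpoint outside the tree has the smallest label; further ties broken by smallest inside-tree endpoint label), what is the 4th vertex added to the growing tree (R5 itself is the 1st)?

Prim's algorithm from R5:
Step 1: cheapest edge leaving the tree is R3—R5 (4); add R3.
Step 2: cheapest edge leaving the tree is R3—R6 (4); add R6.
Step 3: cheapest edge leaving the tree is R6—R7 (4); add R7.
Step 4: cheapest edge leaving the tree is R6—R9 (5); add R9.
Step 5: cheapest edge leaving the tree is R1—R7 (7); add R1.
Step 6: cheapest edge leaving the tree is R2—R7 (8); add R2.
Step 7: cheapest edge leaving the tree is R2—R4 (6); add R4.
Step 8: cheapest edge leaving the tree is R2—R8 (12); add R8.
Vertex order: R5, R3, R6, R7, R9, R1, R2, R4, R8. The 4th vertex is R7.

R7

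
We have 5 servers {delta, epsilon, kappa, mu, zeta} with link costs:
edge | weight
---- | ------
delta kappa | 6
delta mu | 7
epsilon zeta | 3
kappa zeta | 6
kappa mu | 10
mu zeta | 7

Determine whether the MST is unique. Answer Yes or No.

Kruskal's algorithm — process edges by increasing weight (ties by edge label):
epsilon zeta (3): add — endpoints in different components.
delta kappa (6): add — endpoints in different components.
kappa zeta (6): add — endpoints in different components.
delta mu (7): add — endpoints in different components.
Non-tree edge mu zeta has weight 7, equal to the heaviest edge on its tree cycle — swapping gives another MST of the same weight. Not unique.

No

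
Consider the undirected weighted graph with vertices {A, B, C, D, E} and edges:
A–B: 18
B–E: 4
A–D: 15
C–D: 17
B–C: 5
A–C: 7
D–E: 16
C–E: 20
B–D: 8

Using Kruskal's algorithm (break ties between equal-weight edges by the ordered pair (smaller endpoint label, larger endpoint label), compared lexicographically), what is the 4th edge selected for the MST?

B-D

Kruskal: consider edges lightest-first.
B–E (4): add. Components now {A} {B,E} {C} {D}
B–C (5): add. Components now {A} {B,C,E} {D}
A–C (7): add. Components now {A,B,C,E} {D}
B–D (8): add. Components now {A,B,C,D,E}
The 4th edge added is B–D.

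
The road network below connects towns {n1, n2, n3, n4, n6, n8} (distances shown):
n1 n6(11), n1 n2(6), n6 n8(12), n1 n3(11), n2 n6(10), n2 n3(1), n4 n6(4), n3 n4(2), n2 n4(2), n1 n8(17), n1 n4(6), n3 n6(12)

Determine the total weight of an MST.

Prim, starting at n6.
Step 1: frontier [n4 n6 4, n2 n6 10, n1 n6 11, n3 n6 12, n6 n8 12] → take n4 n6 (4); add n4.
Step 2: frontier [n2 n4 2, n3 n4 2, n1 n4 6, n2 n6 10, n1 n6 11, n3 n6 12, n6 n8 12] → take n2 n4 (2); add n2.
Step 3: frontier [n2 n3 1, n1 n2 6, n3 n4 2, n1 n4 6, n1 n6 11, n3 n6 12, n6 n8 12] → take n2 n3 (1); add n3.
Step 4: frontier [n1 n2 6, n1 n3 11, n1 n4 6, n1 n6 11, n6 n8 12] → take n1 n2 (6); add n1.
Step 5: frontier [n1 n8 17, n6 n8 12] → take n6 n8 (12); add n8.
MST edges: n4 n6, n2 n4, n2 n3, n1 n2, n6 n8; total weight 4+2+1+6+12 = 25.

25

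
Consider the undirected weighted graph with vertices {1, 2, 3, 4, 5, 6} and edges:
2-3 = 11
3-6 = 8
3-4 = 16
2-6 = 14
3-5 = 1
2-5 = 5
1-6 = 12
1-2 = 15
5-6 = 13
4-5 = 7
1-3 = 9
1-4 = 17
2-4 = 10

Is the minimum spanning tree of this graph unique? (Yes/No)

Sort edges by weight, then run Kruskal:
3-5 (1): add. Components now {1} {2} {3,5} {4} {6}
2-5 (5): add. Components now {1} {2,3,5} {4} {6}
4-5 (7): add. Components now {1} {2,3,4,5} {6}
3-6 (8): add. Components now {1} {2,3,4,5,6}
1-3 (9): add. Components now {1,2,3,4,5,6}
Every non-tree edge has weight strictly greater than the heaviest edge on the tree path between its endpoints, so the MST is unique.

Yes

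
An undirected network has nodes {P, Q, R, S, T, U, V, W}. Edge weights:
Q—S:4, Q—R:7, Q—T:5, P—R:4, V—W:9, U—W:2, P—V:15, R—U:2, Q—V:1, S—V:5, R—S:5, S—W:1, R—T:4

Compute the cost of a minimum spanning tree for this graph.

Kruskal: consider edges lightest-first.
Q—V (1): add — endpoints in different components.
S—W (1): add — endpoints in different components.
R—U (2): add — endpoints in different components.
U—W (2): add — endpoints in different components.
P—R (4): add — endpoints in different components.
Q—S (4): add — endpoints in different components.
R—T (4): add — endpoints in different components.
MST edges: Q—V, S—W, R—U, U—W, P—R, Q—S, R—T; total weight 1+1+2+2+4+4+4 = 18.

18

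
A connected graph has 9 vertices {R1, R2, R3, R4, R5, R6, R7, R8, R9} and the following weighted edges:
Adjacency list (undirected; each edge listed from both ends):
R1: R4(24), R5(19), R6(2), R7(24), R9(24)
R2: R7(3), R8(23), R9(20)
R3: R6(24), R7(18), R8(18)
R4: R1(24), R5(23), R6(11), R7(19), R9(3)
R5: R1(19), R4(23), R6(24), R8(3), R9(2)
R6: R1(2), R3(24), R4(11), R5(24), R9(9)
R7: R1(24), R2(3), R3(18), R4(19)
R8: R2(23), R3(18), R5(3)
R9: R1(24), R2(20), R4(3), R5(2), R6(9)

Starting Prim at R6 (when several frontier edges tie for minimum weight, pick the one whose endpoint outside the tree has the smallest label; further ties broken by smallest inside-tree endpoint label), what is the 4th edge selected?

R4-R9

Prim, starting at R6.
Step 1: cheapest edge leaving the tree is R1—R6 (2); add R1.
Step 2: cheapest edge leaving the tree is R6—R9 (9); add R9.
Step 3: cheapest edge leaving the tree is R5—R9 (2); add R5.
Step 4: cheapest edge leaving the tree is R4—R9 (3); add R4.
Step 5: cheapest edge leaving the tree is R5—R8 (3); add R8.
Step 6: cheapest edge leaving the tree is R3—R8 (18); add R3.
Step 7: cheapest edge leaving the tree is R3—R7 (18); add R7.
Step 8: cheapest edge leaving the tree is R2—R7 (3); add R2.
The 4th edge added is R4—R9.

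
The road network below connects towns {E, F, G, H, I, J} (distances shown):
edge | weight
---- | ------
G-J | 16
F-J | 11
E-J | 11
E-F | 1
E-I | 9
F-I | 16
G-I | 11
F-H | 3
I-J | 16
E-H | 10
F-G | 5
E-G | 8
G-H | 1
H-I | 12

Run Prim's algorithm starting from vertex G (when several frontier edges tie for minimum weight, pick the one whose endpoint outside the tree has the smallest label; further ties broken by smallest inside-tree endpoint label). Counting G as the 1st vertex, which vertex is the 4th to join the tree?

E

Prim, starting at G.
Step 1: cheapest edge leaving the tree is G-H (1); add H.
Step 2: cheapest edge leaving the tree is F-H (3); add F.
Step 3: cheapest edge leaving the tree is E-F (1); add E.
Step 4: cheapest edge leaving the tree is E-I (9); add I.
Step 5: cheapest edge leaving the tree is E-J (11); add J.
Vertex order: G, H, F, E, I, J. The 4th vertex is E.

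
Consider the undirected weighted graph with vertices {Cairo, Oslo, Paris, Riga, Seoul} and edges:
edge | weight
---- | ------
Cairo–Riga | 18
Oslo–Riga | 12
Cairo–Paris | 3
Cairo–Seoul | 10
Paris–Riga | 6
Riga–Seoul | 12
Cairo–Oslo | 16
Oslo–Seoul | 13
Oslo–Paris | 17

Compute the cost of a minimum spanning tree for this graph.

31

Kruskal's algorithm — process edges by increasing weight (ties by edge label):
Cairo–Paris (3): add. Components now {Seoul} {Oslo} {Riga} {Cairo,Paris}
Paris–Riga (6): add. Components now {Seoul} {Oslo} {Cairo,Paris,Riga}
Cairo–Seoul (10): add. Components now {Cairo,Paris,Riga,Seoul} {Oslo}
Oslo–Riga (12): add. Components now {Cairo,Oslo,Paris,Riga,Seoul}
MST edges: Cairo–Paris, Paris–Riga, Cairo–Seoul, Oslo–Riga; total weight 3+6+10+12 = 31.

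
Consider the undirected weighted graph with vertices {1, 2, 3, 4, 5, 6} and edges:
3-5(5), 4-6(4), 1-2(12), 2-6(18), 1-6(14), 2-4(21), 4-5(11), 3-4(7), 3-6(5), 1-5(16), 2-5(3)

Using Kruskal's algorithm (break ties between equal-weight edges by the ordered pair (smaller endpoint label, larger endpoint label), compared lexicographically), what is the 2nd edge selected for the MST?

4-6

Kruskal's algorithm — process edges by increasing weight (ties by edge label):
2-5 (3): add. Components now {1} {2,5} {3} {4} {6}
4-6 (4): add. Components now {1} {2,5} {3} {4,6}
3-5 (5): add. Components now {1} {2,3,5} {4,6}
3-6 (5): add. Components now {1} {2,3,4,5,6}
3-4 (7): skip — 3 and 4 already connected.
4-5 (11): skip — 4 and 5 already connected.
1-2 (12): add. Components now {1,2,3,4,5,6}
The 2nd edge added is 4-6.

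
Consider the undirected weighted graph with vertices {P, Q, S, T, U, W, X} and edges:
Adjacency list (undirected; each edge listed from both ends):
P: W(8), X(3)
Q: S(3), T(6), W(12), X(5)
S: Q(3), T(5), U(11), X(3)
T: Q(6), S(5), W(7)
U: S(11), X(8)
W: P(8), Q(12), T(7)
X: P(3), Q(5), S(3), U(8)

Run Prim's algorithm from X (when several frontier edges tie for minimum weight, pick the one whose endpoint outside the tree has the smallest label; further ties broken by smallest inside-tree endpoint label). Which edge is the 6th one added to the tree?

U-X

Prim's algorithm from X:
Step 1: cheapest edge leaving the tree is P-X (3); add P.
Step 2: cheapest edge leaving the tree is S-X (3); add S.
Step 3: cheapest edge leaving the tree is Q-S (3); add Q.
Step 4: cheapest edge leaving the tree is S-T (5); add T.
Step 5: cheapest edge leaving the tree is T-W (7); add W.
Step 6: cheapest edge leaving the tree is U-X (8); add U.
The 6th edge added is U-X.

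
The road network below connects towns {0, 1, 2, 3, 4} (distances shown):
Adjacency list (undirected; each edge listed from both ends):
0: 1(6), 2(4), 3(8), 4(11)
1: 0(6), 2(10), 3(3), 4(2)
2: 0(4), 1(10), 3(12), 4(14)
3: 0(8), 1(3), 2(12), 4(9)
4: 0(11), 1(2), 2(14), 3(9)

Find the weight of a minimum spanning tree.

Kruskal's algorithm — process edges by increasing weight (ties by edge label):
1—4 (2): add — endpoints in different components.
1—3 (3): add — endpoints in different components.
0—2 (4): add — endpoints in different components.
0—1 (6): add — endpoints in different components.
MST edges: 1—4, 1—3, 0—2, 0—1; total weight 2+3+4+6 = 15.

15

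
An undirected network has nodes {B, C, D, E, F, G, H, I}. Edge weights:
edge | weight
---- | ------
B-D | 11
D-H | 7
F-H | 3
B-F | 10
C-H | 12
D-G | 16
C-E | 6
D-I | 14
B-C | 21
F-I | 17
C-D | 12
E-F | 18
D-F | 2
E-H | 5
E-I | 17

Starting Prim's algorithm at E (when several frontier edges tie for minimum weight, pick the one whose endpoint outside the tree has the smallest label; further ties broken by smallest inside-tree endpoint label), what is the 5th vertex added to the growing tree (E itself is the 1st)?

C

Grow the tree from E using Prim:
Step 1: cheapest edge leaving the tree is E-H (5); add H.
Step 2: cheapest edge leaving the tree is F-H (3); add F.
Step 3: cheapest edge leaving the tree is D-F (2); add D.
Step 4: cheapest edge leaving the tree is C-E (6); add C.
Step 5: cheapest edge leaving the tree is B-F (10); add B.
Step 6: cheapest edge leaving the tree is D-I (14); add I.
Step 7: cheapest edge leaving the tree is D-G (16); add G.
Vertex order: E, H, F, D, C, B, I, G. The 5th vertex is C.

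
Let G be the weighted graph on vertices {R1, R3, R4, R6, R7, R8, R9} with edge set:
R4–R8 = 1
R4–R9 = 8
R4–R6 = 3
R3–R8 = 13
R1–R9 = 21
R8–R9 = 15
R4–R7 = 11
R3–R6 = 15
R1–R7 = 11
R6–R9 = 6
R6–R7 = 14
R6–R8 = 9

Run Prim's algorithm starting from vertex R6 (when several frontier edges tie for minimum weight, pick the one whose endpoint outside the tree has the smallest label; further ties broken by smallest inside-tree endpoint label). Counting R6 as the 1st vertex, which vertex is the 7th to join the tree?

Prim, starting at R6.
Step 1: cheapest edge leaving the tree is R4–R6 (3); add R4.
Step 2: cheapest edge leaving the tree is R4–R8 (1); add R8.
Step 3: cheapest edge leaving the tree is R6–R9 (6); add R9.
Step 4: cheapest edge leaving the tree is R4–R7 (11); add R7.
Step 5: cheapest edge leaving the tree is R1–R7 (11); add R1.
Step 6: cheapest edge leaving the tree is R3–R8 (13); add R3.
Vertex order: R6, R4, R8, R9, R7, R1, R3. The 7th vertex is R3.

R3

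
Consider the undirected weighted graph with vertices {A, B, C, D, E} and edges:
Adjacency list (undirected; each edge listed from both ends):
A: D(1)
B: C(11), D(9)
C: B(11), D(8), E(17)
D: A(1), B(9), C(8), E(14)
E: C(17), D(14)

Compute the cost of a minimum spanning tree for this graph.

32

Grow the tree from A using Prim:
Step 1: frontier [A-D 1] → take A-D (1); add D.
Step 2: frontier [C-D 8, B-D 9, D-E 14] → take C-D (8); add C.
Step 3: frontier [B-C 11, C-E 17, B-D 9, D-E 14] → take B-D (9); add B.
Step 4: frontier [C-E 17, D-E 14] → take D-E (14); add E.
MST edges: A-D, C-D, B-D, D-E; total weight 1+8+9+14 = 32.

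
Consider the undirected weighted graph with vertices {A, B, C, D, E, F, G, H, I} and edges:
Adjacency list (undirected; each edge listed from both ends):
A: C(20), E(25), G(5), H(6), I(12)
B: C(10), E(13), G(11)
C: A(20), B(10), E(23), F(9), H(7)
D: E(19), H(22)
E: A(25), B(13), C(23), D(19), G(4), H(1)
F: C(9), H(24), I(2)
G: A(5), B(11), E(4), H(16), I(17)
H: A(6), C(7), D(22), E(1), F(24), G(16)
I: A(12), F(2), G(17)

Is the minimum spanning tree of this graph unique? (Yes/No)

Sort edges by weight, then run Kruskal:
E—H (1): add — endpoints in different components.
F—I (2): add — endpoints in different components.
E—G (4): add — endpoints in different components.
A—G (5): add — endpoints in different components.
A—H (6): skip — A and H already connected.
C—H (7): add — endpoints in different components.
C—F (9): add — endpoints in different components.
B—C (10): add — endpoints in different components.
B—G (11): skip — B and G already connected.
A—I (12): skip — A and I already connected.
B—E (13): skip — B and E already connected.
G—H (16): skip — G and H already connected.
G—I (17): skip — G and I already connected.
D—E (19): add — endpoints in different components.
Every non-tree edge has weight strictly greater than the heaviest edge on the tree path between its endpoints, so the MST is unique.

Yes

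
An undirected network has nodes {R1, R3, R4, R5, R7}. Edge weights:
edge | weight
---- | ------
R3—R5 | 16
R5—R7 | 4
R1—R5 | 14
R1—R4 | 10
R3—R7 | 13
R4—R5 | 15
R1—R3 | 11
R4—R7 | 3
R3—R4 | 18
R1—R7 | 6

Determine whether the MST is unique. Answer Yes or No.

Kruskal's algorithm — process edges by increasing weight (ties by edge label):
R4—R7 (3): add. Components now {R4,R7} {R5} {R1} {R3}
R5—R7 (4): add. Components now {R4,R5,R7} {R1} {R3}
R1—R7 (6): add. Components now {R1,R4,R5,R7} {R3}
R1—R4 (10): skip — R4 and R1 already connected.
R1—R3 (11): add. Components now {R1,R3,R4,R5,R7}
Every non-tree edge has weight strictly greater than the heaviest edge on the tree path between its endpoints, so the MST is unique.

Yes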